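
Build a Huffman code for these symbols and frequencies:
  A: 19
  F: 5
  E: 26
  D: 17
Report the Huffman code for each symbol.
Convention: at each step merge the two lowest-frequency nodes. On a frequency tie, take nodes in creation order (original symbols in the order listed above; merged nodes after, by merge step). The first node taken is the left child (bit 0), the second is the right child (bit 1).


Huffman tree construction:
Step 1: Merge F(5) + D(17) = 22
Step 2: Merge A(19) + (F+D)(22) = 41
Step 3: Merge E(26) + (A+(F+D))(41) = 67
Read each symbol's code off the tree from the root (left child = 0, right child = 1).

Codes:
  A: 10 (length 2)
  F: 110 (length 3)
  E: 0 (length 1)
  D: 111 (length 3)
Average code length: 130/67 = 1.9403 bits/symbol


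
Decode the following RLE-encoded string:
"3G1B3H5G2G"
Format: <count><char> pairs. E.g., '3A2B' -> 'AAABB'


Expanding each <count><char> pair:
  3G -> 'GGG'
  1B -> 'B'
  3H -> 'HHH'
  5G -> 'GGGGG'
  2G -> 'GG'

Decoded = GGGBHHHGGGGGGG


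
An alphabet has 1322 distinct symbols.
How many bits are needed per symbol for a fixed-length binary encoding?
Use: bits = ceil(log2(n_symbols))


log2(1322) = 10.3685
Bracket: 2^10 = 1024 < 1322 <= 2^11 = 2048
So ceil(log2(1322)) = 11

bits = ceil(log2(1322)) = ceil(10.3685) = 11 bits


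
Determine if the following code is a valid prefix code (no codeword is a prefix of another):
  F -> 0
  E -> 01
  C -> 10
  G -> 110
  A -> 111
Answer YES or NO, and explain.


Checking each pair (does one codeword prefix another?):
  F='0' vs E='01': prefix -- VIOLATION

NO -- this is NOT a valid prefix code. F (0) is a prefix of E (01).


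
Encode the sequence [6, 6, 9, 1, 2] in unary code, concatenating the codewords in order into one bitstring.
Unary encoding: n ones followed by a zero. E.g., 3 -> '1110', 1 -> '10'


Encode each number as n ones followed by a terminating 0:
  6 -> 1111110 (7 bits)
  6 -> 1111110 (7 bits)
  9 -> 1111111110 (10 bits)
  1 -> 10 (2 bits)
  2 -> 110 (3 bits)
Total length = 7 + 7 + 10 + 2 + 3 = 29 bits.

Unary([6, 6, 9, 1, 2]) = 11111101111110111111111010110 (29 bits)


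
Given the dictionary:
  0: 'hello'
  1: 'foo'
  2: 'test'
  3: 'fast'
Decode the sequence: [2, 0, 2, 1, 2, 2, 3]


Look up each index in the dictionary:
  2 -> 'test'
  0 -> 'hello'
  2 -> 'test'
  1 -> 'foo'
  2 -> 'test'
  2 -> 'test'
  3 -> 'fast'

Decoded: "test hello test foo test test fast"


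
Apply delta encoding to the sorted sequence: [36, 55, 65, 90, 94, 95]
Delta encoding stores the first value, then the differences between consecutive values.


First value: 36
Deltas:
  55 - 36 = 19
  65 - 55 = 10
  90 - 65 = 25
  94 - 90 = 4
  95 - 94 = 1


Delta encoded: [36, 19, 10, 25, 4, 1]


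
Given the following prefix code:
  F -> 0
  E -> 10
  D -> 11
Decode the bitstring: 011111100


Decoding step by step:
Bits 0 -> F
Bits 11 -> D
Bits 11 -> D
Bits 11 -> D
Bits 0 -> F
Bits 0 -> F


Decoded message: FDDDFF


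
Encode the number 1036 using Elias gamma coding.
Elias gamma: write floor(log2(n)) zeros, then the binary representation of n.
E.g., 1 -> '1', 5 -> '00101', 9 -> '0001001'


num_bits = floor(log2(1036)) + 1 = 11
leading_zeros = num_bits - 1 = 10
binary(1036) = 10000001100

Elias gamma(1036) = '0000000000' + '10000001100' = 000000000010000001100 (21 bits)


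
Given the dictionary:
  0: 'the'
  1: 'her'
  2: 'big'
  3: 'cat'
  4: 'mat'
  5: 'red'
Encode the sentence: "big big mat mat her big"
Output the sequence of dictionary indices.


Look up each word in the dictionary:
  'big' -> 2
  'big' -> 2
  'mat' -> 4
  'mat' -> 4
  'her' -> 1
  'big' -> 2

Encoded: [2, 2, 4, 4, 1, 2]


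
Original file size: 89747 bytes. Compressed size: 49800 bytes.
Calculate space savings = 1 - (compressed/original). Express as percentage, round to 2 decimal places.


ratio = compressed/original = 49800/89747 = 0.554893
savings = 1 - ratio = 1 - 0.554893 = 0.445107
as a percentage: 0.445107 * 100 = 44.51%

Space savings = 1 - 49800/89747 = 44.51%


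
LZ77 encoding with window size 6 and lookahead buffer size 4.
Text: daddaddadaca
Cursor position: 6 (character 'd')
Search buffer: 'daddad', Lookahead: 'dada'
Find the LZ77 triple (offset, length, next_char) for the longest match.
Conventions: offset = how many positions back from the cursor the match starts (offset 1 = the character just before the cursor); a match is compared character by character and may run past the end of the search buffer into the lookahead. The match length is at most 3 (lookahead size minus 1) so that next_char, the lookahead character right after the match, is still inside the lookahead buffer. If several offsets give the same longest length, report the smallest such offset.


Try each offset into the search buffer:
  offset=1 (pos 5, char 'd'): match length 1
  offset=2 (pos 4, char 'a'): match length 0
  offset=3 (pos 3, char 'd'): match length 3
  offset=4 (pos 2, char 'd'): match length 1
  offset=5 (pos 1, char 'a'): match length 0
  offset=6 (pos 0, char 'd'): match length 3
Longest match has length 3, found at offsets 3, 6; take the smallest, offset 3.
next_char = character at position 6 + 3 = 9 -> 'a'

Best match: offset=3, length=3 (matching 'dad' starting at position 3)
LZ77 triple: (3, 3, 'a')


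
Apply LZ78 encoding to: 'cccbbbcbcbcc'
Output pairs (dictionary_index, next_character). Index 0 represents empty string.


LZ78 encoding steps:
Dictionary: {0: ''}
Step 1: w='' (idx 0), next='c' -> output (0, 'c'), add 'c' as idx 1
Step 2: w='c' (idx 1), next='c' -> output (1, 'c'), add 'cc' as idx 2
Step 3: w='' (idx 0), next='b' -> output (0, 'b'), add 'b' as idx 3
Step 4: w='b' (idx 3), next='b' -> output (3, 'b'), add 'bb' as idx 4
Step 5: w='c' (idx 1), next='b' -> output (1, 'b'), add 'cb' as idx 5
Step 6: w='cb' (idx 5), next='c' -> output (5, 'c'), add 'cbc' as idx 6
Step 7: w='c' (idx 1), end of input -> output (1, '')


Encoded: [(0, 'c'), (1, 'c'), (0, 'b'), (3, 'b'), (1, 'b'), (5, 'c'), (1, '')]


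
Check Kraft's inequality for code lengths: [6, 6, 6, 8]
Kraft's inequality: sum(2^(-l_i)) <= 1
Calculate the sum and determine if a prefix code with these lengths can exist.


Sum = 2^(-6) + 2^(-6) + 2^(-6) + 2^(-8)
    = 0.015625 + 0.015625 + 0.015625 + 0.00390625
    = 13/256 = 0.05078125
Since 0.05078125 <= 1, Kraft's inequality IS satisfied.
A prefix code with these lengths CAN exist.

Kraft sum = 0.05078125. Satisfied.


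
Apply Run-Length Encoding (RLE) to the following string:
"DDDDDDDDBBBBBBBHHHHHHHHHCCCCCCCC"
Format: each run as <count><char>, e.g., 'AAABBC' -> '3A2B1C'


Scanning runs left to right:
  i=0: run of 'D' x 8 -> '8D'
  i=8: run of 'B' x 7 -> '7B'
  i=15: run of 'H' x 9 -> '9H'
  i=24: run of 'C' x 8 -> '8C'

RLE = 8D7B9H8C


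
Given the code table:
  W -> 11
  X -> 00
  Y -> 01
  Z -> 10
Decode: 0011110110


Decoding:
00 -> X
11 -> W
11 -> W
01 -> Y
10 -> Z


Result: XWWYZ


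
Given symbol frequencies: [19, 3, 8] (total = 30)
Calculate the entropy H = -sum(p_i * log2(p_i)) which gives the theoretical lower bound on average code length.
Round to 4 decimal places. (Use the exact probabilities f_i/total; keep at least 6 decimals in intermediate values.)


Per-symbol terms -p_i * log2(p_i) with p_i = f_i/30:
  p = 19/30 = 0.633333: log2(p) = -0.658963, -p*log2(p) = 0.417343
  p = 3/30 = 0.100000: log2(p) = -3.321928, -p*log2(p) = 0.332193
  p = 8/30 = 0.266667: log2(p) = -1.906891, -p*log2(p) = 0.508504
H = 0.417343 + 0.332193 + 0.508504 = 1.258040

H = 1.258 bits/symbol


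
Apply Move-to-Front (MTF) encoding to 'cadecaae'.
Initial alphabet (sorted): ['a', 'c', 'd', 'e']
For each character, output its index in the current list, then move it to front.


MTF encoding:
'c': index 1 in ['a', 'c', 'd', 'e'] -> ['c', 'a', 'd', 'e']
'a': index 1 in ['c', 'a', 'd', 'e'] -> ['a', 'c', 'd', 'e']
'd': index 2 in ['a', 'c', 'd', 'e'] -> ['d', 'a', 'c', 'e']
'e': index 3 in ['d', 'a', 'c', 'e'] -> ['e', 'd', 'a', 'c']
'c': index 3 in ['e', 'd', 'a', 'c'] -> ['c', 'e', 'd', 'a']
'a': index 3 in ['c', 'e', 'd', 'a'] -> ['a', 'c', 'e', 'd']
'a': index 0 in ['a', 'c', 'e', 'd'] -> ['a', 'c', 'e', 'd']
'e': index 2 in ['a', 'c', 'e', 'd'] -> ['e', 'a', 'c', 'd']


Output: [1, 1, 2, 3, 3, 3, 0, 2]


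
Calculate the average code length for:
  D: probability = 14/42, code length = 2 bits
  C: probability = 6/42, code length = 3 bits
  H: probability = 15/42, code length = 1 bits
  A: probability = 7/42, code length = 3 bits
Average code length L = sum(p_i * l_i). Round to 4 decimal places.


Weighted contributions p_i * l_i:
  D: (14/42) * 2 = 28/42
  C: (6/42) * 3 = 18/42
  H: (15/42) * 1 = 15/42
  A: (7/42) * 3 = 21/42
Sum = (28 + 18 + 15 + 21)/42 = 82/42

L = 82/42 = 1.9524 bits/symbol


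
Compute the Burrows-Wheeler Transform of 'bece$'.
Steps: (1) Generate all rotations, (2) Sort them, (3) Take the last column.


Rotations (sorted):
  0: $bece -> last char: e
  1: bece$ -> last char: $
  2: ce$be -> last char: e
  3: e$bec -> last char: c
  4: ece$b -> last char: b


BWT = e$ecb


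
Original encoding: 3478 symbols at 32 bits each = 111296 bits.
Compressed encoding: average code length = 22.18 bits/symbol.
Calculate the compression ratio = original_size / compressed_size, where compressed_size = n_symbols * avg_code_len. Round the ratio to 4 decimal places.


original_size = n_symbols * orig_bits = 3478 * 32 = 111296 bits
compressed_size = n_symbols * avg_code_len = 3478 * 22.18 = 77142.04 bits
ratio = original_size / compressed_size = 111296 / 77142.04 = 1.4427

Compression ratio = 1.4427


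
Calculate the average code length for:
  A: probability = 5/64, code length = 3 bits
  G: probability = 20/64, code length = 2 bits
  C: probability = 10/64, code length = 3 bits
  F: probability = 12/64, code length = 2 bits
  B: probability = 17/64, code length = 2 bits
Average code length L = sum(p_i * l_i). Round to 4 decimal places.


Weighted contributions p_i * l_i:
  A: (5/64) * 3 = 15/64
  G: (20/64) * 2 = 40/64
  C: (10/64) * 3 = 30/64
  F: (12/64) * 2 = 24/64
  B: (17/64) * 2 = 34/64
Sum = (15 + 40 + 30 + 24 + 34)/64 = 143/64

L = 143/64 = 2.2344 bits/symbol


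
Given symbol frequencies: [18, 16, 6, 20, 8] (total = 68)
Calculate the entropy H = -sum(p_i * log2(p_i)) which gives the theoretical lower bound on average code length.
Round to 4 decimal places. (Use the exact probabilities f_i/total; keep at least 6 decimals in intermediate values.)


Per-symbol terms -p_i * log2(p_i) with p_i = f_i/68:
  p = 18/68 = 0.264706: log2(p) = -1.917538, -p*log2(p) = 0.507584
  p = 16/68 = 0.235294: log2(p) = -2.087463, -p*log2(p) = 0.491168
  p = 6/68 = 0.088235: log2(p) = -3.502500, -p*log2(p) = 0.309044
  p = 20/68 = 0.294118: log2(p) = -1.765535, -p*log2(p) = 0.519275
  p = 8/68 = 0.117647: log2(p) = -3.087463, -p*log2(p) = 0.363231
H = 0.507584 + 0.491168 + 0.309044 + 0.519275 + 0.363231 = 2.190302

H = 2.1903 bits/symbol


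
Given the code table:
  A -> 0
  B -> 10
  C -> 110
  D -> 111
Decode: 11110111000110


Decoding:
111 -> D
10 -> B
111 -> D
0 -> A
0 -> A
0 -> A
110 -> C


Result: DBDAAAC


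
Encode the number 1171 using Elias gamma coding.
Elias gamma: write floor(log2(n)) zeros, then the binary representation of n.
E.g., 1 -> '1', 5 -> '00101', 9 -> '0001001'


num_bits = floor(log2(1171)) + 1 = 11
leading_zeros = num_bits - 1 = 10
binary(1171) = 10010010011

Elias gamma(1171) = '0000000000' + '10010010011' = 000000000010010010011 (21 bits)


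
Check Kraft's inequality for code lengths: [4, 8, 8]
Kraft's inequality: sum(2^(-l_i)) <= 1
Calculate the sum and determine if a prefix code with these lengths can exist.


Sum = 2^(-4) + 2^(-8) + 2^(-8)
    = 0.0625 + 0.00390625 + 0.00390625
    = 18/256 = 0.0703125
Since 0.0703125 <= 1, Kraft's inequality IS satisfied.
A prefix code with these lengths CAN exist.

Kraft sum = 0.0703125. Satisfied.


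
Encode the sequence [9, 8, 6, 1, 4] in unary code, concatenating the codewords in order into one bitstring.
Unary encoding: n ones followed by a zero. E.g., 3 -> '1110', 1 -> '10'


Encode each number as n ones followed by a terminating 0:
  9 -> 1111111110 (10 bits)
  8 -> 111111110 (9 bits)
  6 -> 1111110 (7 bits)
  1 -> 10 (2 bits)
  4 -> 11110 (5 bits)
Total length = 10 + 9 + 7 + 2 + 5 = 33 bits.

Unary([9, 8, 6, 1, 4]) = 111111111011111111011111101011110 (33 bits)


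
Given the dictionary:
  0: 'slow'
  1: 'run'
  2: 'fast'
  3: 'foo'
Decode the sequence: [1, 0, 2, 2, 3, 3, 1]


Look up each index in the dictionary:
  1 -> 'run'
  0 -> 'slow'
  2 -> 'fast'
  2 -> 'fast'
  3 -> 'foo'
  3 -> 'foo'
  1 -> 'run'

Decoded: "run slow fast fast foo foo run"


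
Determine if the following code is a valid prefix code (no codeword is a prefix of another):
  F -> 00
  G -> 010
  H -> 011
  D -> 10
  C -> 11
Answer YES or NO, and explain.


Checking each pair (does one codeword prefix another?):
  F='00' vs G='010': no prefix
  F='00' vs H='011': no prefix
  F='00' vs D='10': no prefix
  F='00' vs C='11': no prefix
  G='010' vs F='00': no prefix
  G='010' vs H='011': no prefix
  G='010' vs D='10': no prefix
  G='010' vs C='11': no prefix
  H='011' vs F='00': no prefix
  H='011' vs G='010': no prefix
  H='011' vs D='10': no prefix
  H='011' vs C='11': no prefix
  D='10' vs F='00': no prefix
  D='10' vs G='010': no prefix
  D='10' vs H='011': no prefix
  D='10' vs C='11': no prefix
  C='11' vs F='00': no prefix
  C='11' vs G='010': no prefix
  C='11' vs H='011': no prefix
  C='11' vs D='10': no prefix
No violation found over all pairs.

YES -- this is a valid prefix code. No codeword is a prefix of any other codeword.


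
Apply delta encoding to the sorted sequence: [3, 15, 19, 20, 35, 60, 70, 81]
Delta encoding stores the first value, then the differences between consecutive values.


First value: 3
Deltas:
  15 - 3 = 12
  19 - 15 = 4
  20 - 19 = 1
  35 - 20 = 15
  60 - 35 = 25
  70 - 60 = 10
  81 - 70 = 11


Delta encoded: [3, 12, 4, 1, 15, 25, 10, 11]


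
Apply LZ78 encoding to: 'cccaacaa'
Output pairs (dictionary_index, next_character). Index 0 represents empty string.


LZ78 encoding steps:
Dictionary: {0: ''}
Step 1: w='' (idx 0), next='c' -> output (0, 'c'), add 'c' as idx 1
Step 2: w='c' (idx 1), next='c' -> output (1, 'c'), add 'cc' as idx 2
Step 3: w='' (idx 0), next='a' -> output (0, 'a'), add 'a' as idx 3
Step 4: w='a' (idx 3), next='c' -> output (3, 'c'), add 'ac' as idx 4
Step 5: w='a' (idx 3), next='a' -> output (3, 'a'), add 'aa' as idx 5


Encoded: [(0, 'c'), (1, 'c'), (0, 'a'), (3, 'c'), (3, 'a')]


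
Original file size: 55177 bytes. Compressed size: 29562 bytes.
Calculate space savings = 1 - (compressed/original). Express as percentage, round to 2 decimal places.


ratio = compressed/original = 29562/55177 = 0.535767
savings = 1 - ratio = 1 - 0.535767 = 0.464233
as a percentage: 0.464233 * 100 = 46.42%

Space savings = 1 - 29562/55177 = 46.42%


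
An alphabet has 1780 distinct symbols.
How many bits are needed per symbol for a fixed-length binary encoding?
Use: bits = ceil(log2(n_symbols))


log2(1780) = 10.7977
Bracket: 2^10 = 1024 < 1780 <= 2^11 = 2048
So ceil(log2(1780)) = 11

bits = ceil(log2(1780)) = ceil(10.7977) = 11 bits


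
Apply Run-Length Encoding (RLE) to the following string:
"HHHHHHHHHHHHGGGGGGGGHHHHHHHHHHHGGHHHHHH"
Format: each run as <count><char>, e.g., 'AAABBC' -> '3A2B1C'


Scanning runs left to right:
  i=0: run of 'H' x 12 -> '12H'
  i=12: run of 'G' x 8 -> '8G'
  i=20: run of 'H' x 11 -> '11H'
  i=31: run of 'G' x 2 -> '2G'
  i=33: run of 'H' x 6 -> '6H'

RLE = 12H8G11H2G6H


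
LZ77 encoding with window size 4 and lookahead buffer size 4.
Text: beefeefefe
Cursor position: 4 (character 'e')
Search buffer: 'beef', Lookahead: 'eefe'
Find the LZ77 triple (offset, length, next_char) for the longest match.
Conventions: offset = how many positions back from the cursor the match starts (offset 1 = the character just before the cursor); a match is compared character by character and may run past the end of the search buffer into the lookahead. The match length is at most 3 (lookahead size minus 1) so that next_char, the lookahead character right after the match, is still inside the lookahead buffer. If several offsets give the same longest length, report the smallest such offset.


Try each offset into the search buffer:
  offset=1 (pos 3, char 'f'): match length 0
  offset=2 (pos 2, char 'e'): match length 1
  offset=3 (pos 1, char 'e'): match length 3
  offset=4 (pos 0, char 'b'): match length 0
Longest match has length 3 at offset 3.
next_char = character at position 4 + 3 = 7 -> 'e'

Best match: offset=3, length=3 (matching 'eef' starting at position 1)
LZ77 triple: (3, 3, 'e')


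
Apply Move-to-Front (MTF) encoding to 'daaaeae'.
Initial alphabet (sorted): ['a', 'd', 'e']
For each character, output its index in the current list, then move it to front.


MTF encoding:
'd': index 1 in ['a', 'd', 'e'] -> ['d', 'a', 'e']
'a': index 1 in ['d', 'a', 'e'] -> ['a', 'd', 'e']
'a': index 0 in ['a', 'd', 'e'] -> ['a', 'd', 'e']
'a': index 0 in ['a', 'd', 'e'] -> ['a', 'd', 'e']
'e': index 2 in ['a', 'd', 'e'] -> ['e', 'a', 'd']
'a': index 1 in ['e', 'a', 'd'] -> ['a', 'e', 'd']
'e': index 1 in ['a', 'e', 'd'] -> ['e', 'a', 'd']


Output: [1, 1, 0, 0, 2, 1, 1]


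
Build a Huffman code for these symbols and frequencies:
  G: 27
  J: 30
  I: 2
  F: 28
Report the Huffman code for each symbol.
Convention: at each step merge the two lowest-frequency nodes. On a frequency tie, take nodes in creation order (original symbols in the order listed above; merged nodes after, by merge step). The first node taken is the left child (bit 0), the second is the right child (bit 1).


Huffman tree construction:
Step 1: Merge I(2) + G(27) = 29
Step 2: Merge F(28) + (I+G)(29) = 57
Step 3: Merge J(30) + (F+(I+G))(57) = 87
Read each symbol's code off the tree from the root (left child = 0, right child = 1).

Codes:
  G: 111 (length 3)
  J: 0 (length 1)
  I: 110 (length 3)
  F: 10 (length 2)
Average code length: 173/87 = 1.9885 bits/symbol


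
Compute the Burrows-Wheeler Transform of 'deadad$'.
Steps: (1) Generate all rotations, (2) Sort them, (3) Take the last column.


Rotations (sorted):
  0: $deadad -> last char: d
  1: ad$dead -> last char: d
  2: adad$de -> last char: e
  3: d$deada -> last char: a
  4: dad$dea -> last char: a
  5: deadad$ -> last char: $
  6: eadad$d -> last char: d


BWT = ddeaa$d


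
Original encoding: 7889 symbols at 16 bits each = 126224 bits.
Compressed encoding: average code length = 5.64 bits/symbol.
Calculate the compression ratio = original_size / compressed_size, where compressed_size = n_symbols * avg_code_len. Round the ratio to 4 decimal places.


original_size = n_symbols * orig_bits = 7889 * 16 = 126224 bits
compressed_size = n_symbols * avg_code_len = 7889 * 5.64 = 44493.96 bits
ratio = original_size / compressed_size = 126224 / 44493.96 = 2.8369

Compression ratio = 2.8369


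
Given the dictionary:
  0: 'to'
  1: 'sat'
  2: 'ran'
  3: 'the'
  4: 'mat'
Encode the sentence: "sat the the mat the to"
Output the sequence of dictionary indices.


Look up each word in the dictionary:
  'sat' -> 1
  'the' -> 3
  'the' -> 3
  'mat' -> 4
  'the' -> 3
  'to' -> 0

Encoded: [1, 3, 3, 4, 3, 0]


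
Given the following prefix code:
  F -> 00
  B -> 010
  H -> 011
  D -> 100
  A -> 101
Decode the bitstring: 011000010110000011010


Decoding step by step:
Bits 011 -> H
Bits 00 -> F
Bits 00 -> F
Bits 101 -> A
Bits 100 -> D
Bits 00 -> F
Bits 011 -> H
Bits 010 -> B


Decoded message: HFFADFHB


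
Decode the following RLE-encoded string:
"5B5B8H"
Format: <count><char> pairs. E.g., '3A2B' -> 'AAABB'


Expanding each <count><char> pair:
  5B -> 'BBBBB'
  5B -> 'BBBBB'
  8H -> 'HHHHHHHH'

Decoded = BBBBBBBBBBHHHHHHHH


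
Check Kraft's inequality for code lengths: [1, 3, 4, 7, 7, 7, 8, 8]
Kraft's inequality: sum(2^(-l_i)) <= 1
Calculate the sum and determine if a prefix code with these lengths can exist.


Sum = 2^(-1) + 2^(-3) + 2^(-4) + 2^(-7) + 2^(-7) + 2^(-7) + 2^(-8) + 2^(-8)
    = 0.5 + 0.125 + 0.0625 + 0.0078125 + 0.0078125 + 0.0078125 + 0.00390625 + 0.00390625
    = 184/256 = 0.71875
Since 0.71875 <= 1, Kraft's inequality IS satisfied.
A prefix code with these lengths CAN exist.

Kraft sum = 0.71875. Satisfied.


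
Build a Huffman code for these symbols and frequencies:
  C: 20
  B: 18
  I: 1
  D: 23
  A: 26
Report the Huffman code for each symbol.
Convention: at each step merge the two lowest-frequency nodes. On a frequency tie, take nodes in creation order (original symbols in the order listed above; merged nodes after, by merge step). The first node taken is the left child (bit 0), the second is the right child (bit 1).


Huffman tree construction:
Step 1: Merge I(1) + B(18) = 19
Step 2: Merge (I+B)(19) + C(20) = 39
Step 3: Merge D(23) + A(26) = 49
Step 4: Merge ((I+B)+C)(39) + (D+A)(49) = 88
Read each symbol's code off the tree from the root (left child = 0, right child = 1).

Codes:
  C: 01 (length 2)
  B: 001 (length 3)
  I: 000 (length 3)
  D: 10 (length 2)
  A: 11 (length 2)
Average code length: 195/88 = 2.2159 bits/symbol


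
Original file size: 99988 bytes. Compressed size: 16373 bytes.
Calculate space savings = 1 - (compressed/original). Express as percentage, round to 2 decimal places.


ratio = compressed/original = 16373/99988 = 0.16375
savings = 1 - ratio = 1 - 0.16375 = 0.83625
as a percentage: 0.83625 * 100 = 83.63%

Space savings = 1 - 16373/99988 = 83.63%


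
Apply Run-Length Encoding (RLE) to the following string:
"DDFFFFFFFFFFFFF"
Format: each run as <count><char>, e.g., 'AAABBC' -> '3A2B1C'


Scanning runs left to right:
  i=0: run of 'D' x 2 -> '2D'
  i=2: run of 'F' x 13 -> '13F'

RLE = 2D13F


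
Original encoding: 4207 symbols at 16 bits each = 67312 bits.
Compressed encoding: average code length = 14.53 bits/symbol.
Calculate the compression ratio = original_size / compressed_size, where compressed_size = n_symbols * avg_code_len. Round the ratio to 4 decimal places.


original_size = n_symbols * orig_bits = 4207 * 16 = 67312 bits
compressed_size = n_symbols * avg_code_len = 4207 * 14.53 = 61127.71 bits
ratio = original_size / compressed_size = 67312 / 61127.71 = 1.1012

Compression ratio = 1.1012


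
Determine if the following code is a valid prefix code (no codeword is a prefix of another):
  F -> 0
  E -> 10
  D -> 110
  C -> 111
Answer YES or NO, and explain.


Checking each pair (does one codeword prefix another?):
  F='0' vs E='10': no prefix
  F='0' vs D='110': no prefix
  F='0' vs C='111': no prefix
  E='10' vs F='0': no prefix
  E='10' vs D='110': no prefix
  E='10' vs C='111': no prefix
  D='110' vs F='0': no prefix
  D='110' vs E='10': no prefix
  D='110' vs C='111': no prefix
  C='111' vs F='0': no prefix
  C='111' vs E='10': no prefix
  C='111' vs D='110': no prefix
No violation found over all pairs.

YES -- this is a valid prefix code. No codeword is a prefix of any other codeword.


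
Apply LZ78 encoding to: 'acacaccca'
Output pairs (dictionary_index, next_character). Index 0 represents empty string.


LZ78 encoding steps:
Dictionary: {0: ''}
Step 1: w='' (idx 0), next='a' -> output (0, 'a'), add 'a' as idx 1
Step 2: w='' (idx 0), next='c' -> output (0, 'c'), add 'c' as idx 2
Step 3: w='a' (idx 1), next='c' -> output (1, 'c'), add 'ac' as idx 3
Step 4: w='ac' (idx 3), next='c' -> output (3, 'c'), add 'acc' as idx 4
Step 5: w='c' (idx 2), next='a' -> output (2, 'a'), add 'ca' as idx 5


Encoded: [(0, 'a'), (0, 'c'), (1, 'c'), (3, 'c'), (2, 'a')]


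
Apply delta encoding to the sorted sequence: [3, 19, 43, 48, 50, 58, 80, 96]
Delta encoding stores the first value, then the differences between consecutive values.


First value: 3
Deltas:
  19 - 3 = 16
  43 - 19 = 24
  48 - 43 = 5
  50 - 48 = 2
  58 - 50 = 8
  80 - 58 = 22
  96 - 80 = 16


Delta encoded: [3, 16, 24, 5, 2, 8, 22, 16]


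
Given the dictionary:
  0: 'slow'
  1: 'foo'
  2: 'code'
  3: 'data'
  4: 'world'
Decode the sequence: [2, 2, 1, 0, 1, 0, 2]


Look up each index in the dictionary:
  2 -> 'code'
  2 -> 'code'
  1 -> 'foo'
  0 -> 'slow'
  1 -> 'foo'
  0 -> 'slow'
  2 -> 'code'

Decoded: "code code foo slow foo slow code"


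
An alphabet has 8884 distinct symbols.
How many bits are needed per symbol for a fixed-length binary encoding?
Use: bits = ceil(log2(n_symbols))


log2(8884) = 13.117
Bracket: 2^13 = 8192 < 8884 <= 2^14 = 16384
So ceil(log2(8884)) = 14

bits = ceil(log2(8884)) = ceil(13.117) = 14 bits


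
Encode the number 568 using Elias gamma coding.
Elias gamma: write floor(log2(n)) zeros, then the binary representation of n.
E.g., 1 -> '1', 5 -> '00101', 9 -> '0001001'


num_bits = floor(log2(568)) + 1 = 10
leading_zeros = num_bits - 1 = 9
binary(568) = 1000111000

Elias gamma(568) = '000000000' + '1000111000' = 0000000001000111000 (19 bits)


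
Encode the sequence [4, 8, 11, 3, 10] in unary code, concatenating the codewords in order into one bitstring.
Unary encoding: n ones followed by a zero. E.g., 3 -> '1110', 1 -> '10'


Encode each number as n ones followed by a terminating 0:
  4 -> 11110 (5 bits)
  8 -> 111111110 (9 bits)
  11 -> 111111111110 (12 bits)
  3 -> 1110 (4 bits)
  10 -> 11111111110 (11 bits)
Total length = 5 + 9 + 12 + 4 + 11 = 41 bits.

Unary([4, 8, 11, 3, 10]) = 11110111111110111111111110111011111111110 (41 bits)


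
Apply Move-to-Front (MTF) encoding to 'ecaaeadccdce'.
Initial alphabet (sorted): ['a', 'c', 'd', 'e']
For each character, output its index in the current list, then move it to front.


MTF encoding:
'e': index 3 in ['a', 'c', 'd', 'e'] -> ['e', 'a', 'c', 'd']
'c': index 2 in ['e', 'a', 'c', 'd'] -> ['c', 'e', 'a', 'd']
'a': index 2 in ['c', 'e', 'a', 'd'] -> ['a', 'c', 'e', 'd']
'a': index 0 in ['a', 'c', 'e', 'd'] -> ['a', 'c', 'e', 'd']
'e': index 2 in ['a', 'c', 'e', 'd'] -> ['e', 'a', 'c', 'd']
'a': index 1 in ['e', 'a', 'c', 'd'] -> ['a', 'e', 'c', 'd']
'd': index 3 in ['a', 'e', 'c', 'd'] -> ['d', 'a', 'e', 'c']
'c': index 3 in ['d', 'a', 'e', 'c'] -> ['c', 'd', 'a', 'e']
'c': index 0 in ['c', 'd', 'a', 'e'] -> ['c', 'd', 'a', 'e']
'd': index 1 in ['c', 'd', 'a', 'e'] -> ['d', 'c', 'a', 'e']
'c': index 1 in ['d', 'c', 'a', 'e'] -> ['c', 'd', 'a', 'e']
'e': index 3 in ['c', 'd', 'a', 'e'] -> ['e', 'c', 'd', 'a']


Output: [3, 2, 2, 0, 2, 1, 3, 3, 0, 1, 1, 3]


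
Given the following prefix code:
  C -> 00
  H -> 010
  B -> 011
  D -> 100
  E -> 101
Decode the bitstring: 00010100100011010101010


Decoding step by step:
Bits 00 -> C
Bits 010 -> H
Bits 100 -> D
Bits 100 -> D
Bits 011 -> B
Bits 010 -> H
Bits 101 -> E
Bits 010 -> H


Decoded message: CHDDBHEH


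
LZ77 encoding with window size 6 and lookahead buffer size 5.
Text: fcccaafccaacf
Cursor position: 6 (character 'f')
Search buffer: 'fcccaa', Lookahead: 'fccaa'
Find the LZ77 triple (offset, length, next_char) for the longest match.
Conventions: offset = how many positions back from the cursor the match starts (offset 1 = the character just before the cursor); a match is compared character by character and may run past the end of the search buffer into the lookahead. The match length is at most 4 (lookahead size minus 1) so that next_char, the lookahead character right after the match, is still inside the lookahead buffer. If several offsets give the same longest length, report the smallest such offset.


Try each offset into the search buffer:
  offset=1 (pos 5, char 'a'): match length 0
  offset=2 (pos 4, char 'a'): match length 0
  offset=3 (pos 3, char 'c'): match length 0
  offset=4 (pos 2, char 'c'): match length 0
  offset=5 (pos 1, char 'c'): match length 0
  offset=6 (pos 0, char 'f'): match length 3
Longest match has length 3 at offset 6.
next_char = character at position 6 + 3 = 9 -> 'a'

Best match: offset=6, length=3 (matching 'fcc' starting at position 0)
LZ77 triple: (6, 3, 'a')


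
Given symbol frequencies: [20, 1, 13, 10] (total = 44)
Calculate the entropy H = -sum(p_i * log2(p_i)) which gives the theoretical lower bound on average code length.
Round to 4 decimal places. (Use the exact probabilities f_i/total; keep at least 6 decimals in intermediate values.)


Per-symbol terms -p_i * log2(p_i) with p_i = f_i/44:
  p = 20/44 = 0.454545: log2(p) = -1.137504, -p*log2(p) = 0.517047
  p = 1/44 = 0.022727: log2(p) = -5.459432, -p*log2(p) = 0.124078
  p = 13/44 = 0.295455: log2(p) = -1.758992, -p*log2(p) = 0.519702
  p = 10/44 = 0.227273: log2(p) = -2.137504, -p*log2(p) = 0.485796
H = 0.517047 + 0.124078 + 0.519702 + 0.485796 = 1.646623

H = 1.6466 bits/symbol


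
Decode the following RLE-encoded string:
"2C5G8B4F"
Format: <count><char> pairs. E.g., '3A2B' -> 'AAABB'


Expanding each <count><char> pair:
  2C -> 'CC'
  5G -> 'GGGGG'
  8B -> 'BBBBBBBB'
  4F -> 'FFFF'

Decoded = CCGGGGGBBBBBBBBFFFF


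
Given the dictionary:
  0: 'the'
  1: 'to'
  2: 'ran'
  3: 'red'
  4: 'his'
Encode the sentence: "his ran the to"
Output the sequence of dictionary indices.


Look up each word in the dictionary:
  'his' -> 4
  'ran' -> 2
  'the' -> 0
  'to' -> 1

Encoded: [4, 2, 0, 1]


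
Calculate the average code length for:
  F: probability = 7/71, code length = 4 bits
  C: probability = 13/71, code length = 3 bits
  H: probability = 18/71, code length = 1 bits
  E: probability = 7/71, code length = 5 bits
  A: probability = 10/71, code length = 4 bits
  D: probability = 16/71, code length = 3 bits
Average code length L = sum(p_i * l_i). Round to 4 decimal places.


Weighted contributions p_i * l_i:
  F: (7/71) * 4 = 28/71
  C: (13/71) * 3 = 39/71
  H: (18/71) * 1 = 18/71
  E: (7/71) * 5 = 35/71
  A: (10/71) * 4 = 40/71
  D: (16/71) * 3 = 48/71
Sum = (28 + 39 + 18 + 35 + 40 + 48)/71 = 208/71

L = 208/71 = 2.9296 bits/symbol


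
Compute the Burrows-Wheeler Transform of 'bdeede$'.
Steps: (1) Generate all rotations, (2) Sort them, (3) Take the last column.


Rotations (sorted):
  0: $bdeede -> last char: e
  1: bdeede$ -> last char: $
  2: de$bdee -> last char: e
  3: deede$b -> last char: b
  4: e$bdeed -> last char: d
  5: ede$bde -> last char: e
  6: eede$bd -> last char: d


BWT = e$ebded


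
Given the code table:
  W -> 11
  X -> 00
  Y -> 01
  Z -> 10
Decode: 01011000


Decoding:
01 -> Y
01 -> Y
10 -> Z
00 -> X


Result: YYZX


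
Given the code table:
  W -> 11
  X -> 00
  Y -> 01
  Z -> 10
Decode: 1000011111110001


Decoding:
10 -> Z
00 -> X
01 -> Y
11 -> W
11 -> W
11 -> W
00 -> X
01 -> Y


Result: ZXYWWWXY


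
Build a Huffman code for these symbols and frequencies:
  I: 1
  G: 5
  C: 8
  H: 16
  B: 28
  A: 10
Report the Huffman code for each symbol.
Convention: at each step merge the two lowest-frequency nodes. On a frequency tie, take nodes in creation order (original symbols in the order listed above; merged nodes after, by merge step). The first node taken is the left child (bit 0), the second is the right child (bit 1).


Huffman tree construction:
Step 1: Merge I(1) + G(5) = 6
Step 2: Merge (I+G)(6) + C(8) = 14
Step 3: Merge A(10) + ((I+G)+C)(14) = 24
Step 4: Merge H(16) + (A+((I+G)+C))(24) = 40
Step 5: Merge B(28) + (H+(A+((I+G)+C)))(40) = 68
Read each symbol's code off the tree from the root (left child = 0, right child = 1).

Codes:
  I: 11100 (length 5)
  G: 11101 (length 5)
  C: 1111 (length 4)
  H: 10 (length 2)
  B: 0 (length 1)
  A: 110 (length 3)
Average code length: 152/68 = 2.2353 bits/symbol


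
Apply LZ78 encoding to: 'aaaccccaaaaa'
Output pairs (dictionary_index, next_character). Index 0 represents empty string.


LZ78 encoding steps:
Dictionary: {0: ''}
Step 1: w='' (idx 0), next='a' -> output (0, 'a'), add 'a' as idx 1
Step 2: w='a' (idx 1), next='a' -> output (1, 'a'), add 'aa' as idx 2
Step 3: w='' (idx 0), next='c' -> output (0, 'c'), add 'c' as idx 3
Step 4: w='c' (idx 3), next='c' -> output (3, 'c'), add 'cc' as idx 4
Step 5: w='c' (idx 3), next='a' -> output (3, 'a'), add 'ca' as idx 5
Step 6: w='aa' (idx 2), next='a' -> output (2, 'a'), add 'aaa' as idx 6
Step 7: w='a' (idx 1), end of input -> output (1, '')


Encoded: [(0, 'a'), (1, 'a'), (0, 'c'), (3, 'c'), (3, 'a'), (2, 'a'), (1, '')]


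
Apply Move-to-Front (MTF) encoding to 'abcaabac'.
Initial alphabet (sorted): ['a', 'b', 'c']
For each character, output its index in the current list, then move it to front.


MTF encoding:
'a': index 0 in ['a', 'b', 'c'] -> ['a', 'b', 'c']
'b': index 1 in ['a', 'b', 'c'] -> ['b', 'a', 'c']
'c': index 2 in ['b', 'a', 'c'] -> ['c', 'b', 'a']
'a': index 2 in ['c', 'b', 'a'] -> ['a', 'c', 'b']
'a': index 0 in ['a', 'c', 'b'] -> ['a', 'c', 'b']
'b': index 2 in ['a', 'c', 'b'] -> ['b', 'a', 'c']
'a': index 1 in ['b', 'a', 'c'] -> ['a', 'b', 'c']
'c': index 2 in ['a', 'b', 'c'] -> ['c', 'a', 'b']


Output: [0, 1, 2, 2, 0, 2, 1, 2]


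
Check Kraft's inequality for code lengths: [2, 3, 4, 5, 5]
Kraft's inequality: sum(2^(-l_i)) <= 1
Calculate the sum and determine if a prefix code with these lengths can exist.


Sum = 2^(-2) + 2^(-3) + 2^(-4) + 2^(-5) + 2^(-5)
    = 0.25 + 0.125 + 0.0625 + 0.03125 + 0.03125
    = 16/32 = 0.5
Since 0.5 <= 1, Kraft's inequality IS satisfied.
A prefix code with these lengths CAN exist.

Kraft sum = 0.5. Satisfied.


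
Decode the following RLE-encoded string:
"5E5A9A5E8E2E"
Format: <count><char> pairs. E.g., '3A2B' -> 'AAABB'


Expanding each <count><char> pair:
  5E -> 'EEEEE'
  5A -> 'AAAAA'
  9A -> 'AAAAAAAAA'
  5E -> 'EEEEE'
  8E -> 'EEEEEEEE'
  2E -> 'EE'

Decoded = EEEEEAAAAAAAAAAAAAAEEEEEEEEEEEEEEE


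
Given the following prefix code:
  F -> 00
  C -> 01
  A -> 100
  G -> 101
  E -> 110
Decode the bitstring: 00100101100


Decoding step by step:
Bits 00 -> F
Bits 100 -> A
Bits 101 -> G
Bits 100 -> A


Decoded message: FAGA


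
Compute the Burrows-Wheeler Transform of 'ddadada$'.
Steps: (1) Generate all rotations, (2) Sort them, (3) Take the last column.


Rotations (sorted):
  0: $ddadada -> last char: a
  1: a$ddadad -> last char: d
  2: ada$ddad -> last char: d
  3: adada$dd -> last char: d
  4: da$ddada -> last char: a
  5: dada$dda -> last char: a
  6: dadada$d -> last char: d
  7: ddadada$ -> last char: $


BWT = adddaad$


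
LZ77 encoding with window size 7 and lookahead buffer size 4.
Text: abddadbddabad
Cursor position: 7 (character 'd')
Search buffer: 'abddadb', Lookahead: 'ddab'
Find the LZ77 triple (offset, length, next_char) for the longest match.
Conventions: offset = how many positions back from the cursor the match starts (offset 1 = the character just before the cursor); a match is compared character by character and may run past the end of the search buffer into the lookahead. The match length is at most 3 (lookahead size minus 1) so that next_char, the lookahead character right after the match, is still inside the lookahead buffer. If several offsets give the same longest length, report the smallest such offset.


Try each offset into the search buffer:
  offset=1 (pos 6, char 'b'): match length 0
  offset=2 (pos 5, char 'd'): match length 1
  offset=3 (pos 4, char 'a'): match length 0
  offset=4 (pos 3, char 'd'): match length 1
  offset=5 (pos 2, char 'd'): match length 3
  offset=6 (pos 1, char 'b'): match length 0
  offset=7 (pos 0, char 'a'): match length 0
Longest match has length 3 at offset 5.
next_char = character at position 7 + 3 = 10 -> 'b'

Best match: offset=5, length=3 (matching 'dda' starting at position 2)
LZ77 triple: (5, 3, 'b')


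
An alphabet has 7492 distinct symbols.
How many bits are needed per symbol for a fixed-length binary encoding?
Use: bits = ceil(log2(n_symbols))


log2(7492) = 12.8711
Bracket: 2^12 = 4096 < 7492 <= 2^13 = 8192
So ceil(log2(7492)) = 13

bits = ceil(log2(7492)) = ceil(12.8711) = 13 bits


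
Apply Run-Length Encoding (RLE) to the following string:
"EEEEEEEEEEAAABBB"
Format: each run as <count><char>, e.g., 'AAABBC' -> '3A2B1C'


Scanning runs left to right:
  i=0: run of 'E' x 10 -> '10E'
  i=10: run of 'A' x 3 -> '3A'
  i=13: run of 'B' x 3 -> '3B'

RLE = 10E3A3B


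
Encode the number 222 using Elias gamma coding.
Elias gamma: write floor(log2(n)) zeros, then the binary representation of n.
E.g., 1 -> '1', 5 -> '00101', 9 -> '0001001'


num_bits = floor(log2(222)) + 1 = 8
leading_zeros = num_bits - 1 = 7
binary(222) = 11011110

Elias gamma(222) = '0000000' + '11011110' = 000000011011110 (15 bits)


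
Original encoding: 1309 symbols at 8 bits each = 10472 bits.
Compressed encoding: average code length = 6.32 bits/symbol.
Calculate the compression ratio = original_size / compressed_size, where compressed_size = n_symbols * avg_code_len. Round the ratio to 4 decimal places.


original_size = n_symbols * orig_bits = 1309 * 8 = 10472 bits
compressed_size = n_symbols * avg_code_len = 1309 * 6.32 = 8272.88 bits
ratio = original_size / compressed_size = 10472 / 8272.88 = 1.2658

Compression ratio = 1.2658


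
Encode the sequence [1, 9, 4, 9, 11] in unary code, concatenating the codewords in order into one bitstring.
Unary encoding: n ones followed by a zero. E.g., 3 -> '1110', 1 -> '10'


Encode each number as n ones followed by a terminating 0:
  1 -> 10 (2 bits)
  9 -> 1111111110 (10 bits)
  4 -> 11110 (5 bits)
  9 -> 1111111110 (10 bits)
  11 -> 111111111110 (12 bits)
Total length = 2 + 10 + 5 + 10 + 12 = 39 bits.

Unary([1, 9, 4, 9, 11]) = 101111111110111101111111110111111111110 (39 bits)


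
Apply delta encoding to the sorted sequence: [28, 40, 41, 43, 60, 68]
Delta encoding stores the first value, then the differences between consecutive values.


First value: 28
Deltas:
  40 - 28 = 12
  41 - 40 = 1
  43 - 41 = 2
  60 - 43 = 17
  68 - 60 = 8


Delta encoded: [28, 12, 1, 2, 17, 8]


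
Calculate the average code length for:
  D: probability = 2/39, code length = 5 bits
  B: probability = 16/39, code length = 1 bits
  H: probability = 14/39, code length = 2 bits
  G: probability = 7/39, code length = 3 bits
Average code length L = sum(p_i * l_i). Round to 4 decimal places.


Weighted contributions p_i * l_i:
  D: (2/39) * 5 = 10/39
  B: (16/39) * 1 = 16/39
  H: (14/39) * 2 = 28/39
  G: (7/39) * 3 = 21/39
Sum = (10 + 16 + 28 + 21)/39 = 75/39

L = 75/39 = 1.9231 bits/symbol


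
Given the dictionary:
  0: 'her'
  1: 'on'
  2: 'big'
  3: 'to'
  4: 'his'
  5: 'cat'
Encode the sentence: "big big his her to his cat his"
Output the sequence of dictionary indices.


Look up each word in the dictionary:
  'big' -> 2
  'big' -> 2
  'his' -> 4
  'her' -> 0
  'to' -> 3
  'his' -> 4
  'cat' -> 5
  'his' -> 4

Encoded: [2, 2, 4, 0, 3, 4, 5, 4]


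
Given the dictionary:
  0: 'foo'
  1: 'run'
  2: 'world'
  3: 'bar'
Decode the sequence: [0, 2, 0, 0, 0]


Look up each index in the dictionary:
  0 -> 'foo'
  2 -> 'world'
  0 -> 'foo'
  0 -> 'foo'
  0 -> 'foo'

Decoded: "foo world foo foo foo"


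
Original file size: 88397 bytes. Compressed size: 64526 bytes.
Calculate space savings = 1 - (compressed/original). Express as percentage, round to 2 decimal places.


ratio = compressed/original = 64526/88397 = 0.729957
savings = 1 - ratio = 1 - 0.729957 = 0.270043
as a percentage: 0.270043 * 100 = 27.0%

Space savings = 1 - 64526/88397 = 27.0%


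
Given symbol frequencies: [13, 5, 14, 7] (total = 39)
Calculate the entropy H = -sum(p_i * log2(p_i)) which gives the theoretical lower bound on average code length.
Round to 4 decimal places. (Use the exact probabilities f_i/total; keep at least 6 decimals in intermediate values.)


Per-symbol terms -p_i * log2(p_i) with p_i = f_i/39:
  p = 13/39 = 0.333333: log2(p) = -1.584963, -p*log2(p) = 0.528321
  p = 5/39 = 0.128205: log2(p) = -2.963474, -p*log2(p) = 0.379933
  p = 14/39 = 0.358974: log2(p) = -1.478047, -p*log2(p) = 0.530581
  p = 7/39 = 0.179487: log2(p) = -2.478047, -p*log2(p) = 0.444778
H = 0.528321 + 0.379933 + 0.530581 + 0.444778 = 1.883613

H = 1.8836 bits/symbol


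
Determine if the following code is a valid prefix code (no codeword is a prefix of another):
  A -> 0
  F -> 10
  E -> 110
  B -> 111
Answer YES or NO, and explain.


Checking each pair (does one codeword prefix another?):
  A='0' vs F='10': no prefix
  A='0' vs E='110': no prefix
  A='0' vs B='111': no prefix
  F='10' vs A='0': no prefix
  F='10' vs E='110': no prefix
  F='10' vs B='111': no prefix
  E='110' vs A='0': no prefix
  E='110' vs F='10': no prefix
  E='110' vs B='111': no prefix
  B='111' vs A='0': no prefix
  B='111' vs F='10': no prefix
  B='111' vs E='110': no prefix
No violation found over all pairs.

YES -- this is a valid prefix code. No codeword is a prefix of any other codeword.
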